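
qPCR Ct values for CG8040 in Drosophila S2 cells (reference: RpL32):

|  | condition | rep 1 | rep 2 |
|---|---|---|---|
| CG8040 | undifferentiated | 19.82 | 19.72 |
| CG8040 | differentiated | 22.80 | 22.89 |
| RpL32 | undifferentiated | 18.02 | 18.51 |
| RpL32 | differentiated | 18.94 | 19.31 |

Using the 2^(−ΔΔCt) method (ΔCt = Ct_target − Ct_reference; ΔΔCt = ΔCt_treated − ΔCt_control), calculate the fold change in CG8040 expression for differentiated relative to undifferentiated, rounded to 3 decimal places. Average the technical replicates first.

Mean Ct: CG8040 undifferentiated 19.770; CG8040 differentiated 22.845; RpL32 undifferentiated 18.265; RpL32 differentiated 19.125
ΔCt(undifferentiated) = 19.770 − 18.265 = 1.505
ΔCt(differentiated) = 22.845 − 19.125 = 3.720
ΔΔCt = 3.720 − 1.505 = 2.215
Fold change = 2^(−2.215) = 0.2154

0.215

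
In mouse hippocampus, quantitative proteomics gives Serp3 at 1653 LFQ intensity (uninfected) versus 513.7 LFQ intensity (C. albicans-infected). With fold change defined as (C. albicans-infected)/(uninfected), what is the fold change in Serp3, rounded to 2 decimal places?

0.31

Fold change = 513.7 / 1653 = 0.311
Serp3 is downregulated.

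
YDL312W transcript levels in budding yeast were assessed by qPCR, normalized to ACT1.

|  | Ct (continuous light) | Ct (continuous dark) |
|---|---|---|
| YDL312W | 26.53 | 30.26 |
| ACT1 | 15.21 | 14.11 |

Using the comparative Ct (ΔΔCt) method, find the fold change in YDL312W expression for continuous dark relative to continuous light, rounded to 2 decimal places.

0.04

ΔCt(continuous light) = 26.530 − 15.210 = 11.320
ΔCt(continuous dark) = 30.260 − 14.110 = 16.150
ΔΔCt = 16.150 − 11.320 = 4.830
Fold change = 2^(−4.830) = 0.035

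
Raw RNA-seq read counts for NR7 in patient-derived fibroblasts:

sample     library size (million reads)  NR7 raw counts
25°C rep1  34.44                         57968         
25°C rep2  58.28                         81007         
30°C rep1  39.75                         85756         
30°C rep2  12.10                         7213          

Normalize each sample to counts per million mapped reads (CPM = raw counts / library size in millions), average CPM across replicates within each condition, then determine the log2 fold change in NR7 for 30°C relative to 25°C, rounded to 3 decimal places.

-0.158

CPM(25°C rep1) = 57968 / 34.44 = 1683.1591
CPM(25°C rep2) = 81007 / 58.28 = 1389.9623
CPM(30°C rep1) = 85756 / 39.75 = 2157.3836
CPM(30°C rep2) = 7213 / 12.10 = 596.1157
mean CPM(25°C) = 1536.5607; mean CPM(30°C) = 1376.7497
Fold change = 1376.7497 / 1536.5607 = 0.89599
log2(0.89599) = -0.1584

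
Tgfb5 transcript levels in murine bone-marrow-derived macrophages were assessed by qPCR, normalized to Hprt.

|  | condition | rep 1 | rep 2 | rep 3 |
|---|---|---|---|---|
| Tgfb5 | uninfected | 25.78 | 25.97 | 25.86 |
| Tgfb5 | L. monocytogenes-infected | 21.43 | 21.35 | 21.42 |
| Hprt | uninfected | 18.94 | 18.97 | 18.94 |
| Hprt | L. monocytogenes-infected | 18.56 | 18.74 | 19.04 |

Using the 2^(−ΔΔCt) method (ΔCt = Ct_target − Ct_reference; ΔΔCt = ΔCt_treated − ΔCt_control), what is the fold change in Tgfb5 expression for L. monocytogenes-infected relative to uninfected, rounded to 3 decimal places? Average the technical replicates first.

19.698

Mean Ct: Tgfb5 uninfected 25.870; Tgfb5 L. monocytogenes-infected 21.400; Hprt uninfected 18.950; Hprt L. monocytogenes-infected 18.780
ΔCt(uninfected) = 25.870 − 18.950 = 6.920
ΔCt(L. monocytogenes-infected) = 21.400 − 18.780 = 2.620
ΔΔCt = 2.620 − 6.920 = -4.300
Fold change = 2^(−(-4.300)) = 2^4.300 = 19.6983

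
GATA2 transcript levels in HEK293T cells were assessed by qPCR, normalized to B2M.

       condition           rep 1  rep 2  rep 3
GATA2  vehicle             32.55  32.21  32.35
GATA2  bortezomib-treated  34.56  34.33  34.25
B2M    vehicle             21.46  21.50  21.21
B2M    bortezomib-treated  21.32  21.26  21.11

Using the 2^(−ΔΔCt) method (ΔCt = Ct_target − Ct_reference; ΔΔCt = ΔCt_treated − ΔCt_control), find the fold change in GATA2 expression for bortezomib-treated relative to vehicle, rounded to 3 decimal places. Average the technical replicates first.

Mean Ct: GATA2 vehicle 32.370; GATA2 bortezomib-treated 34.380; B2M vehicle 21.390; B2M bortezomib-treated 21.230
ΔCt(vehicle) = 32.370 − 21.390 = 10.980
ΔCt(bortezomib-treated) = 34.380 − 21.230 = 13.150
ΔΔCt = 13.150 − 10.980 = 2.170
Fold change = 2^(−2.170) = 0.2222

0.222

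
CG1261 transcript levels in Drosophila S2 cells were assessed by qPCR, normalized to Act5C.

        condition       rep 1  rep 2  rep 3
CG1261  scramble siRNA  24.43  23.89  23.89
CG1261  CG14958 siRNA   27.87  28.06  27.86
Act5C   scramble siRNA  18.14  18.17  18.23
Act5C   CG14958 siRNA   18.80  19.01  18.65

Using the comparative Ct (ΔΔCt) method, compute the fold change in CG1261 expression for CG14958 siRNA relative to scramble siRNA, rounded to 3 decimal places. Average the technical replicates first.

0.107

Mean Ct: CG1261 scramble siRNA 24.070; CG1261 CG14958 siRNA 27.930; Act5C scramble siRNA 18.180; Act5C CG14958 siRNA 18.820
ΔCt(scramble siRNA) = 24.070 − 18.180 = 5.890
ΔCt(CG14958 siRNA) = 27.930 − 18.820 = 9.110
ΔΔCt = 9.110 − 5.890 = 3.220
Fold change = 2^(−3.220) = 0.1073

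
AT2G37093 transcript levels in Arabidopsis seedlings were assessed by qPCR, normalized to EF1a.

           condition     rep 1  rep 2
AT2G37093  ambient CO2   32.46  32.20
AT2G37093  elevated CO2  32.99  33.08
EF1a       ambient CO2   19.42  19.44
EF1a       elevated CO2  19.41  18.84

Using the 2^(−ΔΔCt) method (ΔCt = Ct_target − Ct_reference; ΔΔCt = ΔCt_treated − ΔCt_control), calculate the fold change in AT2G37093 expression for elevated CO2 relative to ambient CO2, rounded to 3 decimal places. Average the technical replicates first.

0.497

Mean Ct: AT2G37093 ambient CO2 32.330; AT2G37093 elevated CO2 33.035; EF1a ambient CO2 19.430; EF1a elevated CO2 19.125
ΔCt(ambient CO2) = 32.330 − 19.430 = 12.900
ΔCt(elevated CO2) = 33.035 − 19.125 = 13.910
ΔΔCt = 13.910 − 12.900 = 1.010
Fold change = 2^(−1.010) = 0.4965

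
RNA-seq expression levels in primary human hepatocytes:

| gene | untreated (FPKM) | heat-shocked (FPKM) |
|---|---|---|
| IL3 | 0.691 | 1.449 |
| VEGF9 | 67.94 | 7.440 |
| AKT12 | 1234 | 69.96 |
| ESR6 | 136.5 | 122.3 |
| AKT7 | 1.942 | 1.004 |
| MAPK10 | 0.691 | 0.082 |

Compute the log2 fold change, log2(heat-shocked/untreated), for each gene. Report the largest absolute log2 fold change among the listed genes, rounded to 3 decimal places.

4.141

log2(1.449/0.691) = 1.068  (IL3)
log2(7.440/67.94) = -3.191  (VEGF9)
log2(69.96/1234) = -4.141  (AKT12)
log2(122.3/136.5) = -0.158  (ESR6)
log2(1.004/1.942) = -0.952  (AKT7)
log2(0.082/0.691) = -3.075  (MAPK10)
The largest magnitude belongs to AKT12.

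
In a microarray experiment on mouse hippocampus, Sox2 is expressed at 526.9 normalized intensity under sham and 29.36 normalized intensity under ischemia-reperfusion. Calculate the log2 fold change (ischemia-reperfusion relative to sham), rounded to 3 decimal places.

-4.166

Fold change = 29.36 / 526.9 = 0.0557
log2(0.0557) = -4.1656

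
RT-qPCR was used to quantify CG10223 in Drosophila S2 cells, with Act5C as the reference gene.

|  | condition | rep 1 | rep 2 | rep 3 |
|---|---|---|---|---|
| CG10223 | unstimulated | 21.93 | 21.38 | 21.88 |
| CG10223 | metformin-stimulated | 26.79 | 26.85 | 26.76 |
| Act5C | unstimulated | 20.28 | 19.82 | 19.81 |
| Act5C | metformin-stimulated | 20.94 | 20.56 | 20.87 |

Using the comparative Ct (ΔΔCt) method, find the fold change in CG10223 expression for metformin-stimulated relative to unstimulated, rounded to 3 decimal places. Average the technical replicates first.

0.053

Mean Ct: CG10223 unstimulated 21.730; CG10223 metformin-stimulated 26.800; Act5C unstimulated 19.970; Act5C metformin-stimulated 20.790
ΔCt(unstimulated) = 21.730 − 19.970 = 1.760
ΔCt(metformin-stimulated) = 26.800 − 20.790 = 6.010
ΔΔCt = 6.010 − 1.760 = 4.250
Fold change = 2^(−4.250) = 0.0526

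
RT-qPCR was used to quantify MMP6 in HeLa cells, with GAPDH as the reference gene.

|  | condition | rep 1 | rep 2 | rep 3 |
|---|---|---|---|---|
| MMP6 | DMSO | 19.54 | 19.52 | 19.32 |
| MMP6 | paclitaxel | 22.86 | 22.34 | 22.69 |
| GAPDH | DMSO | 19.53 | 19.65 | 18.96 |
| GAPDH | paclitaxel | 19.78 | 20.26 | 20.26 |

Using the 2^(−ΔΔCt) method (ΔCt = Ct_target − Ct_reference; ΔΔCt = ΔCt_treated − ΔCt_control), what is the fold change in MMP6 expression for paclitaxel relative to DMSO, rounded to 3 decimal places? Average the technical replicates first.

Mean Ct: MMP6 DMSO 19.460; MMP6 paclitaxel 22.630; GAPDH DMSO 19.380; GAPDH paclitaxel 20.100
ΔCt(DMSO) = 19.460 − 19.380 = 0.080
ΔCt(paclitaxel) = 22.630 − 20.100 = 2.530
ΔΔCt = 2.530 − 0.080 = 2.450
Fold change = 2^(−2.450) = 0.1830

0.183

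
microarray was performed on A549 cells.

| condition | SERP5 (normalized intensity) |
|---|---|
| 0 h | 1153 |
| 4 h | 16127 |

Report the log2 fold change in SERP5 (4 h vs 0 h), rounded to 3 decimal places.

3.806

Fold change = 16127 / 1153 = 13.9870
log2(13.9870) = 3.8060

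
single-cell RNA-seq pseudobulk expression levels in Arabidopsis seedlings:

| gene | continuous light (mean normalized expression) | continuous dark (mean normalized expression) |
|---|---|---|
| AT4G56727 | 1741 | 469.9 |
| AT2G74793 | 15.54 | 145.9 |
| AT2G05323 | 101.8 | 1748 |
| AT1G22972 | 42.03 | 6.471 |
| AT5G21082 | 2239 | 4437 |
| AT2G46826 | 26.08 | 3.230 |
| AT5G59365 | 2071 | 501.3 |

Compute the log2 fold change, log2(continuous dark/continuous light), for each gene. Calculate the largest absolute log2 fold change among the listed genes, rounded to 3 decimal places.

4.102

log2(469.9/1741) = -1.889  (AT4G56727)
log2(145.9/15.54) = 3.231  (AT2G74793)
log2(1748/101.8) = 4.102  (AT2G05323)
log2(6.471/42.03) = -2.699  (AT1G22972)
log2(4437/2239) = 0.987  (AT5G21082)
log2(3.230/26.08) = -3.013  (AT2G46826)
log2(501.3/2071) = -2.047  (AT5G59365)
The largest magnitude belongs to AT2G05323.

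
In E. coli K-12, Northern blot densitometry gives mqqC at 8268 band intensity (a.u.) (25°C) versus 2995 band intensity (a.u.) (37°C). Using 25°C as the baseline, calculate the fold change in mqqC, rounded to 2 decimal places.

Fold change = 2995 / 8268 = 0.362
mqqC is downregulated.

0.36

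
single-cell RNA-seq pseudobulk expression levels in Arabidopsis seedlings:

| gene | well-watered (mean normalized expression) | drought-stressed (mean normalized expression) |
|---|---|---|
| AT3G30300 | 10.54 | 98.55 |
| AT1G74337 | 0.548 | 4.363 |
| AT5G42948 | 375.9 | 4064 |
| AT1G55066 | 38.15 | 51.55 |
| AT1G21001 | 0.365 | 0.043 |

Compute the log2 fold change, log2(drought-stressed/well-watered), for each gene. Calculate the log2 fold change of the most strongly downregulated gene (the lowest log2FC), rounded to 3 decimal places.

log2(98.55/10.54) = 3.225  (AT3G30300)
log2(4.363/0.548) = 2.993  (AT1G74337)
log2(4064/375.9) = 3.434  (AT5G42948)
log2(51.55/38.15) = 0.434  (AT1G55066)
log2(0.043/0.365) = -3.085  (AT1G21001)
AT1G21001 is most strongly downregulated.

-3.085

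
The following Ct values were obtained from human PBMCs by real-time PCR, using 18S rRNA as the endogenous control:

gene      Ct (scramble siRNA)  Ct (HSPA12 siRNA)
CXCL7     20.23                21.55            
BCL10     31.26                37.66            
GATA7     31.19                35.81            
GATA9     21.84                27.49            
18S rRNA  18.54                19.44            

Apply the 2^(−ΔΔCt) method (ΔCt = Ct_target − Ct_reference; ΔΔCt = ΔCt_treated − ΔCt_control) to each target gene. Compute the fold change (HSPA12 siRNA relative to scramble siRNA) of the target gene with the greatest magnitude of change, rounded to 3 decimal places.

CXCL7: ΔΔCt = (21.55−19.44) − (20.23−18.54) = 2.11 − 1.69 = 0.42; fold change = 2^-0.42 = 0.747
BCL10: ΔΔCt = (37.66−19.44) − (31.26−18.54) = 18.22 − 12.72 = 5.50; fold change = 2^-5.50 = 0.022
GATA7: ΔΔCt = (35.81−19.44) − (31.19−18.54) = 16.37 − 12.65 = 3.72; fold change = 2^-3.72 = 0.076
GATA9: ΔΔCt = (27.49−19.44) − (21.84−18.54) = 8.05 − 3.30 = 4.75; fold change = 2^-4.75 = 0.037
BCL10 has the largest |ΔΔCt| = 5.50.

0.022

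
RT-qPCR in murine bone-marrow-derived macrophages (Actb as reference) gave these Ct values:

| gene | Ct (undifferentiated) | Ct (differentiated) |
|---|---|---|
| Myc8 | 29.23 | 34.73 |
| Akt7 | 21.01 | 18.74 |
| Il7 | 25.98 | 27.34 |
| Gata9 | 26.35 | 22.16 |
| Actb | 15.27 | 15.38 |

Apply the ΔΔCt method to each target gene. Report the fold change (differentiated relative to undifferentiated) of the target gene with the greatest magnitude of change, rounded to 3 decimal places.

0.024

Myc8: ΔΔCt = (34.73−15.38) − (29.23−15.27) = 19.35 − 13.96 = 5.39; fold change = 2^-5.39 = 0.024
Akt7: ΔΔCt = (18.74−15.38) − (21.01−15.27) = 3.36 − 5.74 = -2.38; fold change = 2^2.38 = 5.205
Il7: ΔΔCt = (27.34−15.38) − (25.98−15.27) = 11.96 − 10.71 = 1.25; fold change = 2^-1.25 = 0.420
Gata9: ΔΔCt = (22.16−15.38) − (26.35−15.27) = 6.78 − 11.08 = -4.30; fold change = 2^4.30 = 19.698
Myc8 has the largest |ΔΔCt| = 5.39.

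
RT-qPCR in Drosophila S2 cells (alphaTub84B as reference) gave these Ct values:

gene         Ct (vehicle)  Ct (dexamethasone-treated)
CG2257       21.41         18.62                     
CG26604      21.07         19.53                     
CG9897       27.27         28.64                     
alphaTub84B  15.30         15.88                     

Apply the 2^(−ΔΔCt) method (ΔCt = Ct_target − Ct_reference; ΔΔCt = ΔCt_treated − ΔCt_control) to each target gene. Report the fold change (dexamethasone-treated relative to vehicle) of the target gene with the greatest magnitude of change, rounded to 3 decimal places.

10.339

CG2257: ΔΔCt = (18.62−15.88) − (21.41−15.30) = 2.74 − 6.11 = -3.37; fold change = 2^3.37 = 10.339
CG26604: ΔΔCt = (19.53−15.88) − (21.07−15.30) = 3.65 − 5.77 = -2.12; fold change = 2^2.12 = 4.347
CG9897: ΔΔCt = (28.64−15.88) − (27.27−15.30) = 12.76 − 11.97 = 0.79; fold change = 2^-0.79 = 0.578
CG2257 has the largest |ΔΔCt| = 3.37.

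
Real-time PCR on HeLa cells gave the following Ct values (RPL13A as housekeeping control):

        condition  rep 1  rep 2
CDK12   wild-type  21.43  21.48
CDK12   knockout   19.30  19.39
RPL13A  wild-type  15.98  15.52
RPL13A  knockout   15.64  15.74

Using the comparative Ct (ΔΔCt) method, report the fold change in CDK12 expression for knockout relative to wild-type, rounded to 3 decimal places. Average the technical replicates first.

Mean Ct: CDK12 wild-type 21.455; CDK12 knockout 19.345; RPL13A wild-type 15.750; RPL13A knockout 15.690
ΔCt(wild-type) = 21.455 − 15.750 = 5.705
ΔCt(knockout) = 19.345 − 15.690 = 3.655
ΔΔCt = 3.655 − 5.705 = -2.050
Fold change = 2^(−(-2.050)) = 2^2.050 = 4.1411

4.141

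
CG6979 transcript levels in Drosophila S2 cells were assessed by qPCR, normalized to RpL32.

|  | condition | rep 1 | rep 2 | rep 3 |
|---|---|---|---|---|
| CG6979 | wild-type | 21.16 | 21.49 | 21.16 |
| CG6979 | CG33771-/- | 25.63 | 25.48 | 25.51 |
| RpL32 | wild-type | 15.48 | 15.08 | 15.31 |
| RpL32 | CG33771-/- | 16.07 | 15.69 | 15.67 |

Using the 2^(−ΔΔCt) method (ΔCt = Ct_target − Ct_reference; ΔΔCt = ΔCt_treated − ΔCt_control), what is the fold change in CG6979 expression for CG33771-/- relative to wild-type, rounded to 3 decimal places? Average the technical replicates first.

Mean Ct: CG6979 wild-type 21.270; CG6979 CG33771-/- 25.540; RpL32 wild-type 15.290; RpL32 CG33771-/- 15.810
ΔCt(wild-type) = 21.270 − 15.290 = 5.980
ΔCt(CG33771-/-) = 25.540 − 15.810 = 9.730
ΔΔCt = 9.730 − 5.980 = 3.750
Fold change = 2^(−3.750) = 0.0743

0.074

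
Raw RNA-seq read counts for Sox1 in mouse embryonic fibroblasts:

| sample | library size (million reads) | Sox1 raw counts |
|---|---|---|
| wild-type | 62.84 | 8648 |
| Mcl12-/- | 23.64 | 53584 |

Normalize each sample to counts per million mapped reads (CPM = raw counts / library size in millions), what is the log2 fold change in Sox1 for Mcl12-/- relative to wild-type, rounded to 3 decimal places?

4.042

CPM(wild-type) = 8648 / 62.84 = 137.6194
CPM(Mcl12-/-) = 53584 / 23.64 = 2266.6667
Fold change = 2266.6667 / 137.6194 = 16.47055
log2(16.47055) = 4.0418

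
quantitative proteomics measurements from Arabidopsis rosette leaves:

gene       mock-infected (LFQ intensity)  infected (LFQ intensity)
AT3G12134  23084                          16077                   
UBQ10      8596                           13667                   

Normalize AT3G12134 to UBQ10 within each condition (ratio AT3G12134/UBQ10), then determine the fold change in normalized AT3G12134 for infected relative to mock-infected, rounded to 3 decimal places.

AT3G12134/UBQ10 (mock-infected) = 23084 / 8596 = 2.6854
AT3G12134/UBQ10 (infected) = 16077 / 13667 = 1.1763
Fold change = 1.1763 / 2.6854 = 0.4380

0.438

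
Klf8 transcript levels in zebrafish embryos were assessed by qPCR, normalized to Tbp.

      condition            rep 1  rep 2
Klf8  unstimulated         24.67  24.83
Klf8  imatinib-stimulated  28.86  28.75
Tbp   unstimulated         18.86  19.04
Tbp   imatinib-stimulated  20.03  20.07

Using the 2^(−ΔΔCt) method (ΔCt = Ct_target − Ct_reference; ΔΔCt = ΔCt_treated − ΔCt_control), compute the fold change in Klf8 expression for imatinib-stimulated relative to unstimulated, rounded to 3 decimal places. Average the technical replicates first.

Mean Ct: Klf8 unstimulated 24.750; Klf8 imatinib-stimulated 28.805; Tbp unstimulated 18.950; Tbp imatinib-stimulated 20.050
ΔCt(unstimulated) = 24.750 − 18.950 = 5.800
ΔCt(imatinib-stimulated) = 28.805 − 20.050 = 8.755
ΔΔCt = 8.755 − 5.800 = 2.955
Fold change = 2^(−2.955) = 0.1290

0.129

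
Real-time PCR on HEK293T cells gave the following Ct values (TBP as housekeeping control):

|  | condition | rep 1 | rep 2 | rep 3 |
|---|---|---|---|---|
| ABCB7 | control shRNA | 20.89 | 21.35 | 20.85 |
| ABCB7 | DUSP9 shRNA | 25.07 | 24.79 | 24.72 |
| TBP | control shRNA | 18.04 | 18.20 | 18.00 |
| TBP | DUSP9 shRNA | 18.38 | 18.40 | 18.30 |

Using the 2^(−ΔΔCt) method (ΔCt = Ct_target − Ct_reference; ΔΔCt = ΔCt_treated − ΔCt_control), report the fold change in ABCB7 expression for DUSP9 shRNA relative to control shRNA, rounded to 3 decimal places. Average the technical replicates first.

0.085

Mean Ct: ABCB7 control shRNA 21.030; ABCB7 DUSP9 shRNA 24.860; TBP control shRNA 18.080; TBP DUSP9 shRNA 18.360
ΔCt(control shRNA) = 21.030 − 18.080 = 2.950
ΔCt(DUSP9 shRNA) = 24.860 − 18.360 = 6.500
ΔΔCt = 6.500 − 2.950 = 3.550
Fold change = 2^(−3.550) = 0.0854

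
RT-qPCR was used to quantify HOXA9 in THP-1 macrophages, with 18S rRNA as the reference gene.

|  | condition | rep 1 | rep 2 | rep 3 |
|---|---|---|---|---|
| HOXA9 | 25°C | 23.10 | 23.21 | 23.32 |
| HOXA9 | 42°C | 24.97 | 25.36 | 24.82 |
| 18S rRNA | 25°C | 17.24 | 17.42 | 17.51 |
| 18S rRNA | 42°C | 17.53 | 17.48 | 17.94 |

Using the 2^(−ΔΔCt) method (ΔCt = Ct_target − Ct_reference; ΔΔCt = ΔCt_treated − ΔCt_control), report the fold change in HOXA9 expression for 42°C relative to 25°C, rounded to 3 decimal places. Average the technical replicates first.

0.334

Mean Ct: HOXA9 25°C 23.210; HOXA9 42°C 25.050; 18S rRNA 25°C 17.390; 18S rRNA 42°C 17.650
ΔCt(25°C) = 23.210 − 17.390 = 5.820
ΔCt(42°C) = 25.050 − 17.650 = 7.400
ΔΔCt = 7.400 − 5.820 = 1.580
Fold change = 2^(−1.580) = 0.3345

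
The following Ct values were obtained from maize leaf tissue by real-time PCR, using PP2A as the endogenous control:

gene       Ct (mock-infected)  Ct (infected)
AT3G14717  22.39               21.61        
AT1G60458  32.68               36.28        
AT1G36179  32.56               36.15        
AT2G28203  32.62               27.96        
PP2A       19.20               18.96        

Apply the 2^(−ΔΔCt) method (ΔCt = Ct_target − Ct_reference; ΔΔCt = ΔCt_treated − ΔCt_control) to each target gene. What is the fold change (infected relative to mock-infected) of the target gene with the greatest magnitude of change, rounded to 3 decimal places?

AT3G14717: ΔΔCt = (21.61−18.96) − (22.39−19.20) = 2.65 − 3.19 = -0.54; fold change = 2^0.54 = 1.454
AT1G60458: ΔΔCt = (36.28−18.96) − (32.68−19.20) = 17.32 − 13.48 = 3.84; fold change = 2^-3.84 = 0.070
AT1G36179: ΔΔCt = (36.15−18.96) − (32.56−19.20) = 17.19 − 13.36 = 3.83; fold change = 2^-3.83 = 0.070
AT2G28203: ΔΔCt = (27.96−18.96) − (32.62−19.20) = 9.00 − 13.42 = -4.42; fold change = 2^4.42 = 21.407
AT2G28203 has the largest |ΔΔCt| = 4.42.

21.407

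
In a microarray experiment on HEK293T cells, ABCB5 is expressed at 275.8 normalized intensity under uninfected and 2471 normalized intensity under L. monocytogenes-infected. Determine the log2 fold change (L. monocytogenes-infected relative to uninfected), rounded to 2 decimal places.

Fold change = 2471 / 275.8 = 8.9594
log2(8.9594) = 3.163

3.16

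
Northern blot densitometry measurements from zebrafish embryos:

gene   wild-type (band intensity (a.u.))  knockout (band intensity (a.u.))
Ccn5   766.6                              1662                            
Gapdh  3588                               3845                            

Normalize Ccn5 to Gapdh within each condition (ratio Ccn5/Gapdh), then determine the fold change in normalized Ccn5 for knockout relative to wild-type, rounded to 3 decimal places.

Ccn5/Gapdh (wild-type) = 766.6 / 3588 = 0.21366
Ccn5/Gapdh (knockout) = 1662 / 3845 = 0.43225
Fold change = 0.43225 / 0.21366 = 2.0231

2.023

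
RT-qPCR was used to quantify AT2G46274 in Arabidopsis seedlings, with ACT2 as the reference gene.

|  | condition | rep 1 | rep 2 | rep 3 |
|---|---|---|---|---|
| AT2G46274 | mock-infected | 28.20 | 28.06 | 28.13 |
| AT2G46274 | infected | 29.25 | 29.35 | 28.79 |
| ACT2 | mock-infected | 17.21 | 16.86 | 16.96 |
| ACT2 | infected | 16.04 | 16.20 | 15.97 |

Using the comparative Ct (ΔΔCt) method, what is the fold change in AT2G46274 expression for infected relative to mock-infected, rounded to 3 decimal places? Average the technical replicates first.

Mean Ct: AT2G46274 mock-infected 28.130; AT2G46274 infected 29.130; ACT2 mock-infected 17.010; ACT2 infected 16.070
ΔCt(mock-infected) = 28.130 − 17.010 = 11.120
ΔCt(infected) = 29.130 − 16.070 = 13.060
ΔΔCt = 13.060 − 11.120 = 1.940
Fold change = 2^(−1.940) = 0.2606

0.261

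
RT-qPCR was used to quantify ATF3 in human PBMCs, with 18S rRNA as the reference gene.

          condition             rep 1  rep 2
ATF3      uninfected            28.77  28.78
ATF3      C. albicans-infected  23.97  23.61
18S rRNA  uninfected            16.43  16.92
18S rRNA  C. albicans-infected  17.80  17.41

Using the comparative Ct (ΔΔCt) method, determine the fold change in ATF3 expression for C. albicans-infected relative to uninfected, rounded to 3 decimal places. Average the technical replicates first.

60.338

Mean Ct: ATF3 uninfected 28.775; ATF3 C. albicans-infected 23.790; 18S rRNA uninfected 16.675; 18S rRNA C. albicans-infected 17.605
ΔCt(uninfected) = 28.775 − 16.675 = 12.100
ΔCt(C. albicans-infected) = 23.790 − 17.605 = 6.185
ΔΔCt = 6.185 − 12.100 = -5.915
Fold change = 2^(−(-5.915)) = 2^5.915 = 60.3382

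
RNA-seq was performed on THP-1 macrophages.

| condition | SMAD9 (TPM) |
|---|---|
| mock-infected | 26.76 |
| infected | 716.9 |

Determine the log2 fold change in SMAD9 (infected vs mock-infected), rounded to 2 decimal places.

4.74

Fold change = 716.9 / 26.76 = 26.7900
log2(26.7900) = 4.744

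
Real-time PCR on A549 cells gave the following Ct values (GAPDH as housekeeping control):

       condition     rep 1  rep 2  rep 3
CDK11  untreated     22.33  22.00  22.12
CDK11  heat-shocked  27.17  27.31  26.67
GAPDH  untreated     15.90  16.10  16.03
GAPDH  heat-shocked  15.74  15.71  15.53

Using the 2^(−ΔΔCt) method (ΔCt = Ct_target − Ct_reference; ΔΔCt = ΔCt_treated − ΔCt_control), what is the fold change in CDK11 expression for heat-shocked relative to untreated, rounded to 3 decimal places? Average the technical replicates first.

Mean Ct: CDK11 untreated 22.150; CDK11 heat-shocked 27.050; GAPDH untreated 16.010; GAPDH heat-shocked 15.660
ΔCt(untreated) = 22.150 − 16.010 = 6.140
ΔCt(heat-shocked) = 27.050 − 15.660 = 11.390
ΔΔCt = 11.390 − 6.140 = 5.250
Fold change = 2^(−5.250) = 0.0263

0.026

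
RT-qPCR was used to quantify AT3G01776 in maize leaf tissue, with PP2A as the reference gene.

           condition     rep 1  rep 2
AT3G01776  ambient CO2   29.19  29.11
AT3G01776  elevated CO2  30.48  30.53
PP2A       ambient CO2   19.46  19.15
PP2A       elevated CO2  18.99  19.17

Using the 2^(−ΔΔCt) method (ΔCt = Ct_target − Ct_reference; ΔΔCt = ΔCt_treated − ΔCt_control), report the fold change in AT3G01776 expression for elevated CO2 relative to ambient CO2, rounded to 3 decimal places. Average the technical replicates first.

0.334

Mean Ct: AT3G01776 ambient CO2 29.150; AT3G01776 elevated CO2 30.505; PP2A ambient CO2 19.305; PP2A elevated CO2 19.080
ΔCt(ambient CO2) = 29.150 − 19.305 = 9.845
ΔCt(elevated CO2) = 30.505 − 19.080 = 11.425
ΔΔCt = 11.425 − 9.845 = 1.580
Fold change = 2^(−1.580) = 0.3345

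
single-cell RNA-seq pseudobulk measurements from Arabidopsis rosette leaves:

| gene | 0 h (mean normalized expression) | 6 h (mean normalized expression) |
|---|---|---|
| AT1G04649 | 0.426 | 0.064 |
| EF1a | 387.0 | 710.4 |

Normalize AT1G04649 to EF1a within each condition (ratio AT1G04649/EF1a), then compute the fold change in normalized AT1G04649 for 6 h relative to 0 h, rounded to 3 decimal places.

AT1G04649/EF1a (0 h) = 0.426 / 387.0 = 0.0011008
AT1G04649/EF1a (6 h) = 0.064 / 710.4 = 9.009e-05
Fold change = 9.009e-05 / 0.0011008 = 0.0818

0.082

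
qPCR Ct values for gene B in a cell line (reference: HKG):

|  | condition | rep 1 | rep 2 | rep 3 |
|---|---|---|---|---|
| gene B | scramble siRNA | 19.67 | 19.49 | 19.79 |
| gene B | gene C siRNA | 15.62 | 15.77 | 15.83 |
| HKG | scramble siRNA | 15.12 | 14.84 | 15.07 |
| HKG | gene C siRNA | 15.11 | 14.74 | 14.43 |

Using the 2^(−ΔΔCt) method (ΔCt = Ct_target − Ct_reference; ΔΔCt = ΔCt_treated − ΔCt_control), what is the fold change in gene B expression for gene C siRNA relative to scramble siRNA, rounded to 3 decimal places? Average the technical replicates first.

12.641

Mean Ct: gene B scramble siRNA 19.650; gene B gene C siRNA 15.740; HKG scramble siRNA 15.010; HKG gene C siRNA 14.760
ΔCt(scramble siRNA) = 19.650 − 15.010 = 4.640
ΔCt(gene C siRNA) = 15.740 − 14.760 = 0.980
ΔΔCt = 0.980 − 4.640 = -3.660
Fold change = 2^(−(-3.660)) = 2^3.660 = 12.6407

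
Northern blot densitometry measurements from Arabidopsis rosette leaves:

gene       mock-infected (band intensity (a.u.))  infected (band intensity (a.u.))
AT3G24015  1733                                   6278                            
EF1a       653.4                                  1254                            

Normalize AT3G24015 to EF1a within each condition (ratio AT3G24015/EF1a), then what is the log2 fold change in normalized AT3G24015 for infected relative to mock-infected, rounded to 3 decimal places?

0.917

AT3G24015/EF1a (mock-infected) = 1733 / 653.4 = 2.6523
AT3G24015/EF1a (infected) = 6278 / 1254 = 5.0064
Fold change = 5.0064 / 2.6523 = 1.8876
log2(1.8876) = 0.9165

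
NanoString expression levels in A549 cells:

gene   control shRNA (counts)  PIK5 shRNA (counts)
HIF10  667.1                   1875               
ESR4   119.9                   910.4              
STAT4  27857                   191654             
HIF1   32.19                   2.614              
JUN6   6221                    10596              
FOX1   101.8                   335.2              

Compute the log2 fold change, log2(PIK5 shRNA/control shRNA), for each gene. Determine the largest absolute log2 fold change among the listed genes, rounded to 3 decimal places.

3.622

log2(1875/667.1) = 1.491  (HIF10)
log2(910.4/119.9) = 2.925  (ESR4)
log2(191654/27857) = 2.782  (STAT4)
log2(2.614/32.19) = -3.622  (HIF1)
log2(10596/6221) = 0.768  (JUN6)
log2(335.2/101.8) = 1.719  (FOX1)
The largest magnitude belongs to HIF1.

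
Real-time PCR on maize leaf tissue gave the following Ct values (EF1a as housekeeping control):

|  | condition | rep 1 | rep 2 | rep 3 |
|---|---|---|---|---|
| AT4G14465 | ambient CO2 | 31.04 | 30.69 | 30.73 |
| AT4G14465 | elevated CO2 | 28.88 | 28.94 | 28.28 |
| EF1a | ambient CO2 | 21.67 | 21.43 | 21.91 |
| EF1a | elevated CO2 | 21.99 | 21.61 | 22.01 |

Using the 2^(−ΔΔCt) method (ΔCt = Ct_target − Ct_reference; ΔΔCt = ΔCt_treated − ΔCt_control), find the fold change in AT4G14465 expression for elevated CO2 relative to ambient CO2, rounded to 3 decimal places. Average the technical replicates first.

4.993

Mean Ct: AT4G14465 ambient CO2 30.820; AT4G14465 elevated CO2 28.700; EF1a ambient CO2 21.670; EF1a elevated CO2 21.870
ΔCt(ambient CO2) = 30.820 − 21.670 = 9.150
ΔCt(elevated CO2) = 28.700 − 21.870 = 6.830
ΔΔCt = 6.830 − 9.150 = -2.320
Fold change = 2^(−(-2.320)) = 2^2.320 = 4.9933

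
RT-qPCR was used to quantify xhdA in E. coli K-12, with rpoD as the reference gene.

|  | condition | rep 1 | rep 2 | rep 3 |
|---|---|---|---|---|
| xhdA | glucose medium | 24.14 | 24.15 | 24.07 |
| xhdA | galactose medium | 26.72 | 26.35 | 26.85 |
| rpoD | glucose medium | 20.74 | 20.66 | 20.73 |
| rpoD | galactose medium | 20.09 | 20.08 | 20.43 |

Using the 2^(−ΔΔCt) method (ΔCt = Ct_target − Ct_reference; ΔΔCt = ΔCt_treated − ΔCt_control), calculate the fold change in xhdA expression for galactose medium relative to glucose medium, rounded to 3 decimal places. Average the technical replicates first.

Mean Ct: xhdA glucose medium 24.120; xhdA galactose medium 26.640; rpoD glucose medium 20.710; rpoD galactose medium 20.200
ΔCt(glucose medium) = 24.120 − 20.710 = 3.410
ΔCt(galactose medium) = 26.640 − 20.200 = 6.440
ΔΔCt = 6.440 − 3.410 = 3.030
Fold change = 2^(−3.030) = 0.1224

0.122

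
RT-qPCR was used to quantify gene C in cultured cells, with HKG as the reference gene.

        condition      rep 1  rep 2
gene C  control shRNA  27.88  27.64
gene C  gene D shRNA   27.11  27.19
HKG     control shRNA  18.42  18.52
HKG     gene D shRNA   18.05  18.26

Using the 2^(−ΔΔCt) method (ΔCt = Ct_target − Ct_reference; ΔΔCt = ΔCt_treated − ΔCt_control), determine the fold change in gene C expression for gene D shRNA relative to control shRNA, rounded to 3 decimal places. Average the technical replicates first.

Mean Ct: gene C control shRNA 27.760; gene C gene D shRNA 27.150; HKG control shRNA 18.470; HKG gene D shRNA 18.155
ΔCt(control shRNA) = 27.760 − 18.470 = 9.290
ΔCt(gene D shRNA) = 27.150 − 18.155 = 8.995
ΔΔCt = 8.995 − 9.290 = -0.295
Fold change = 2^(−(-0.295)) = 2^0.295 = 1.2269

1.227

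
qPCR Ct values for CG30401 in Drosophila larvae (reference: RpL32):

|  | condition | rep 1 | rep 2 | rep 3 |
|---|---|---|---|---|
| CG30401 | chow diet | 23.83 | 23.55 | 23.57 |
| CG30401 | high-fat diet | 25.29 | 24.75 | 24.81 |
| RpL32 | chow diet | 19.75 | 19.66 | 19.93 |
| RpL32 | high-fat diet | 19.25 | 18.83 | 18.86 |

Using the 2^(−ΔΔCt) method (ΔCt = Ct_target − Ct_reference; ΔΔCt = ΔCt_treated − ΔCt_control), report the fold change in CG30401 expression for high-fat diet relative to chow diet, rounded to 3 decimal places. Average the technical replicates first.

Mean Ct: CG30401 chow diet 23.650; CG30401 high-fat diet 24.950; RpL32 chow diet 19.780; RpL32 high-fat diet 18.980
ΔCt(chow diet) = 23.650 − 19.780 = 3.870
ΔCt(high-fat diet) = 24.950 − 18.980 = 5.970
ΔΔCt = 5.970 − 3.870 = 2.100
Fold change = 2^(−2.100) = 0.2333

0.233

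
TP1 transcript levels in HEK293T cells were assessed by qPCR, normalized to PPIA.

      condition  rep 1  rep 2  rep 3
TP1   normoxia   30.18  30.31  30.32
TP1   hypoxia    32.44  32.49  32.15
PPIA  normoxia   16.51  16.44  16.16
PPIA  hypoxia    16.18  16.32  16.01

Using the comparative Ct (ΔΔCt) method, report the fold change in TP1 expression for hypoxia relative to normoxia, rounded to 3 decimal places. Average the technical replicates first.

Mean Ct: TP1 normoxia 30.270; TP1 hypoxia 32.360; PPIA normoxia 16.370; PPIA hypoxia 16.170
ΔCt(normoxia) = 30.270 − 16.370 = 13.900
ΔCt(hypoxia) = 32.360 − 16.170 = 16.190
ΔΔCt = 16.190 − 13.900 = 2.290
Fold change = 2^(−2.290) = 0.2045

0.204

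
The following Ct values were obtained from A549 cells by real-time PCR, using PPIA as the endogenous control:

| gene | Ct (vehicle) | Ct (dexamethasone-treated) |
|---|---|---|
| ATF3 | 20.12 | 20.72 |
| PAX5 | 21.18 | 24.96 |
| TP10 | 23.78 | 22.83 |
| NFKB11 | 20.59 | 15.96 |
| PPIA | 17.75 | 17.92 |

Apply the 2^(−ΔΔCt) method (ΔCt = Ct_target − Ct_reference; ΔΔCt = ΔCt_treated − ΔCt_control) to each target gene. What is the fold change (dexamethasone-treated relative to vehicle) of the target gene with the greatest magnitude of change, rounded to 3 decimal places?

ATF3: ΔΔCt = (20.72−17.92) − (20.12−17.75) = 2.80 − 2.37 = 0.43; fold change = 2^-0.43 = 0.742
PAX5: ΔΔCt = (24.96−17.92) − (21.18−17.75) = 7.04 − 3.43 = 3.61; fold change = 2^-3.61 = 0.082
TP10: ΔΔCt = (22.83−17.92) − (23.78−17.75) = 4.91 − 6.03 = -1.12; fold change = 2^1.12 = 2.173
NFKB11: ΔΔCt = (15.96−17.92) − (20.59−17.75) = -1.96 − 2.84 = -4.80; fold change = 2^4.80 = 27.858
NFKB11 has the largest |ΔΔCt| = 4.80.

27.858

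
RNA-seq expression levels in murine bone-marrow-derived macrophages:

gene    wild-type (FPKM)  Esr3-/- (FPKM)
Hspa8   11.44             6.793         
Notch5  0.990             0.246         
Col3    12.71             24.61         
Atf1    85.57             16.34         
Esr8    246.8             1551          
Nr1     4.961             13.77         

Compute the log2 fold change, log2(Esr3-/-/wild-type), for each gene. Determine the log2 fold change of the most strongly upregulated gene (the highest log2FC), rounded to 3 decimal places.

2.652

log2(6.793/11.44) = -0.752  (Hspa8)
log2(0.246/0.990) = -2.009  (Notch5)
log2(24.61/12.71) = 0.953  (Col3)
log2(16.34/85.57) = -2.389  (Atf1)
log2(1551/246.8) = 2.652  (Esr8)
log2(13.77/4.961) = 1.473  (Nr1)
Esr8 is most strongly upregulated.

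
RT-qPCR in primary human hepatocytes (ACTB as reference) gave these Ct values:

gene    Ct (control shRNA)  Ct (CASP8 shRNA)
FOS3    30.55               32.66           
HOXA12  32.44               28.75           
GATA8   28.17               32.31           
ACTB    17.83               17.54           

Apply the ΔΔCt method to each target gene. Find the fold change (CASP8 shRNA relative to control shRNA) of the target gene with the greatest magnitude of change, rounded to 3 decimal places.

0.046

FOS3: ΔΔCt = (32.66−17.54) − (30.55−17.83) = 15.12 − 12.72 = 2.40; fold change = 2^-2.40 = 0.189
HOXA12: ΔΔCt = (28.75−17.54) − (32.44−17.83) = 11.21 − 14.61 = -3.40; fold change = 2^3.40 = 10.556
GATA8: ΔΔCt = (32.31−17.54) − (28.17−17.83) = 14.77 − 10.34 = 4.43; fold change = 2^-4.43 = 0.046
GATA8 has the largest |ΔΔCt| = 4.43.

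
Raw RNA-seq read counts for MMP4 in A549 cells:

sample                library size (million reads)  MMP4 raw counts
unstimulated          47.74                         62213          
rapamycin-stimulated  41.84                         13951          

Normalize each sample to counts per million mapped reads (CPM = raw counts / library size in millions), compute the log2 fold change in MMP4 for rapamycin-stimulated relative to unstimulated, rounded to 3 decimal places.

CPM(unstimulated) = 62213 / 47.74 = 1303.1630
CPM(rapamycin-stimulated) = 13951 / 41.84 = 333.4369
Fold change = 333.4369 / 1303.1630 = 0.25587
log2(0.25587) = -1.9665

-1.967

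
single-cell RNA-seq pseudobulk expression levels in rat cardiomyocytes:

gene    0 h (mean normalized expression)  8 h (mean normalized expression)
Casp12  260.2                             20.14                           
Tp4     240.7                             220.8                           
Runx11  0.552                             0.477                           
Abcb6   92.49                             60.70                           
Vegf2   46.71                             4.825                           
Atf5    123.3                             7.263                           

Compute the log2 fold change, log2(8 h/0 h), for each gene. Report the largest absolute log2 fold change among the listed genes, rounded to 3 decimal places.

log2(20.14/260.2) = -3.691  (Casp12)
log2(220.8/240.7) = -0.124  (Tp4)
log2(0.477/0.552) = -0.211  (Runx11)
log2(60.70/92.49) = -0.608  (Abcb6)
log2(4.825/46.71) = -3.275  (Vegf2)
log2(7.263/123.3) = -4.085  (Atf5)
The largest magnitude belongs to Atf5.

4.085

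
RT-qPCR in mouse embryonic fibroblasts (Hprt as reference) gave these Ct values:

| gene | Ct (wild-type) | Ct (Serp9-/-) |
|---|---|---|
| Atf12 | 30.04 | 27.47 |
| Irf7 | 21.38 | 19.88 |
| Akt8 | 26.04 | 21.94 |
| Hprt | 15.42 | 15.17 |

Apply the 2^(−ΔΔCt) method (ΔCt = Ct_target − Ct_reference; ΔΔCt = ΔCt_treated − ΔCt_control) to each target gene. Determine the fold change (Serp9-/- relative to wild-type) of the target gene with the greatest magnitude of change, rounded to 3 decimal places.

Atf12: ΔΔCt = (27.47−15.17) − (30.04−15.42) = 12.30 − 14.62 = -2.32; fold change = 2^2.32 = 4.993
Irf7: ΔΔCt = (19.88−15.17) − (21.38−15.42) = 4.71 − 5.96 = -1.25; fold change = 2^1.25 = 2.378
Akt8: ΔΔCt = (21.94−15.17) − (26.04−15.42) = 6.77 − 10.62 = -3.85; fold change = 2^3.85 = 14.420
Akt8 has the largest |ΔΔCt| = 3.85.

14.420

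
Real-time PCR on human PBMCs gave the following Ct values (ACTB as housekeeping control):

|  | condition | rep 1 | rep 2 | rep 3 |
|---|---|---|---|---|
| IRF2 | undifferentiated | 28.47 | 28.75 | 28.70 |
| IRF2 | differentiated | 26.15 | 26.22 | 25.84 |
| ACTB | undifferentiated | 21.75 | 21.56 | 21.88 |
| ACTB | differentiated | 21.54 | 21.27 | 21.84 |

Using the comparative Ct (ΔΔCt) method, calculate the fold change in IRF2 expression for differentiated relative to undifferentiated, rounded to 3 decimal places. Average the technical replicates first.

Mean Ct: IRF2 undifferentiated 28.640; IRF2 differentiated 26.070; ACTB undifferentiated 21.730; ACTB differentiated 21.550
ΔCt(undifferentiated) = 28.640 − 21.730 = 6.910
ΔCt(differentiated) = 26.070 − 21.550 = 4.520
ΔΔCt = 4.520 − 6.910 = -2.390
Fold change = 2^(−(-2.390)) = 2^2.390 = 5.2416

5.242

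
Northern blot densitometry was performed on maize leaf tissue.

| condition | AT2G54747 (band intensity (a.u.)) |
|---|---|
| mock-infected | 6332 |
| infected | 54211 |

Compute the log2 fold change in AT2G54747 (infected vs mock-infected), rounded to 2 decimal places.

3.10

Fold change = 54211 / 6332 = 8.5614
log2(8.5614) = 3.098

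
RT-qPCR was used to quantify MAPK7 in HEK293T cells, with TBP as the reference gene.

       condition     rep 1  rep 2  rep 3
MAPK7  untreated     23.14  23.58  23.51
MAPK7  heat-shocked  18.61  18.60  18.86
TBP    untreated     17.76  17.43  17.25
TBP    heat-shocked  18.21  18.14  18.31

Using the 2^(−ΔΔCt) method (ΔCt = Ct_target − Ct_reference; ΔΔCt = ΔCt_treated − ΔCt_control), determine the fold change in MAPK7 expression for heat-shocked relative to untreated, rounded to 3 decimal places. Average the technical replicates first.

Mean Ct: MAPK7 untreated 23.410; MAPK7 heat-shocked 18.690; TBP untreated 17.480; TBP heat-shocked 18.220
ΔCt(untreated) = 23.410 − 17.480 = 5.930
ΔCt(heat-shocked) = 18.690 − 18.220 = 0.470
ΔΔCt = 0.470 − 5.930 = -5.460
Fold change = 2^(−(-5.460)) = 2^5.460 = 44.0173

44.017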